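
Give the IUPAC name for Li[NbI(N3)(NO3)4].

The 1 lithium counter-ion carries a total charge of +1, so each complex ion is 1−.
Ligand charges: 1×azido (-1 each), 4×nitrato (-1 each), 1×iodo (-1 each); total -6. So Nb + (-6) = 1−, giving Nb = +5.
Ligands are named alphabetically: azido before iodo before nitrato.
The complex ion is anionic, so niobium takes the -ate form niobate(V).

lithium azidoiodotetranitratoniobate(V)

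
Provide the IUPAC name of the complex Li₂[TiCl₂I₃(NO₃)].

lithium dichlorotriiodonitratotitanate(IV)

The 2 lithium counter-ions carry a total charge of +2, so each complex ion is 2−.
Ligand charges: 2×chloro (-1 each), 1×nitrato (-1 each), 3×iodo (-1 each); total -6. So Ti + (-6) = 2−, giving Ti = +4.
The complex ion is anionic, so titanium takes the -ate form titanate(IV).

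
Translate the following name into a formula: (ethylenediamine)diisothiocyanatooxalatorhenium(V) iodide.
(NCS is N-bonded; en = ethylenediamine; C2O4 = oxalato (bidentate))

Ligands: 2 isothiocyanato (NCS, -1), 1 ethylenediamine (en, neutral), 1 oxalato (C2O4, -2). Ligand charge sum = -4.
With Re in oxidation state +5, the complex ion is [Re...]^1+.
Charge balance with iodide (-1) requires 1 complex ion per 1 iodide.

[Re(C2O4)(en)(NCS)2]I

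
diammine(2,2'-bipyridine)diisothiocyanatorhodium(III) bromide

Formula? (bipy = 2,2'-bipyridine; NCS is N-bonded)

Ligands: 1 2,2'-bipyridine (bipy, neutral), 2 ammine (NH3, neutral), 2 isothiocyanato (NCS, -1). Ligand charge sum = -2.
With Rh in oxidation state +3, the complex ion is [Rh...]^1+.
Charge balance with bromide (-1) requires 1 complex ion per 1 bromide.

[Rh(bipy)(NCS)2(NH3)2]Br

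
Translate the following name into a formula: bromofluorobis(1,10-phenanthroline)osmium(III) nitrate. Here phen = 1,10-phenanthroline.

[OsBrF(phen)2]NO3

Ligands: 1 bromo (Br, -1), 1 fluoro (F, -1), 2 1,10-phenanthroline (phen, neutral). Ligand charge sum = -2.
Charge balance with nitrate (-1) requires 1 complex ion per 1 nitrate.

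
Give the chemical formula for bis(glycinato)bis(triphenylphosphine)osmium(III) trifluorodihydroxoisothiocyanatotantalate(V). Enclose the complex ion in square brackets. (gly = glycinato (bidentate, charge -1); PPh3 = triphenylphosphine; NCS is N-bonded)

Cation [Os…]: ligand charges -2, Os(III) ⇒ ion charge 1+.
Anion [Ta…]: ligand charges -6, Ta(V) ⇒ ion charge 1−.
One 1+ cation balances one 1− anion.

[Os(gly)2(PPh3)2][TaF3(NCS)(OH)2]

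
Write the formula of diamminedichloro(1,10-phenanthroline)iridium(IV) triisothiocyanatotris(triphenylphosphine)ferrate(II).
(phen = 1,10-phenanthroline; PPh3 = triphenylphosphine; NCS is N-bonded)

[IrCl2(NH3)2(phen)][Fe(NCS)3(PPh3)3]2

Cation [Ir…]: ligand charges -2, Ir(IV) ⇒ ion charge 2+.
Anion [Fe…]: ligand charges -3, Fe(II) ⇒ ion charge 1−.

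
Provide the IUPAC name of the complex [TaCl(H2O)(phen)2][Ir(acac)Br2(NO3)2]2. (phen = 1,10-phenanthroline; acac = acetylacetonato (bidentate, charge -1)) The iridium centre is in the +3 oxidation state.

Both ions are complex: the cation is named first with the plain metal name, the anion second with the -ate form; each ion's ligands are alphabetised independently.
Ir is given as +3; the anion's ligand charges sum to -5, so the complex anion is 2−.
With 2 anions per cation, the cation must be 2×2 = 4+.
Cation: ligand charges sum to -1; for the ion to be 4+, Ta = +5.

aquachlorobis(1,10-phenanthroline)tantalum(V) (acetylacetonato)dibromodinitratoiridate(III)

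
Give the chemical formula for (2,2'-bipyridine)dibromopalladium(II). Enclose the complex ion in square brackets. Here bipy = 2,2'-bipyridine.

[Pd(bipy)Br2]

Ligands: 2 bromo (Br, -1), 1 2,2'-bipyridine (bipy, neutral). Ligand charge sum = -2.
With Pd in oxidation state +2, the complex ion is [Pd...].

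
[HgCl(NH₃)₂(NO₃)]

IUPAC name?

diamminechloronitratomercury(II)

There is no counter-ion, so the complex is neutral overall.
Ligand charges: 2×ammine (neutral), 1×chloro (-1 each), 1×nitrato (-1 each); total -2. So Hg + (-2) = 0, giving Hg = +2.
Ligands are named alphabetically: ammine before chloro before nitrato.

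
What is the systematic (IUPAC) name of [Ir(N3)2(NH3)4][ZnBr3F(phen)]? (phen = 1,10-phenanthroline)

tetraamminediazidoiridium(IV) tribromofluoro(1,10-phenanthroline)zincate(II)

Zinc is always +2 in its complexes; the anion's ligand charges sum to -4, so the complex anion is 2−.
A 1:1 salt means the cation carries the equal and opposite charge, 2+.
Cation: ligand charges sum to -2; for the ion to be 2+, Ir = +4.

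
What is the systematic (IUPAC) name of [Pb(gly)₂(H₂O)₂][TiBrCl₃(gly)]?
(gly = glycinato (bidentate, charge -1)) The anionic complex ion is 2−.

diaquabis(glycinato)lead(IV) bromotrichloro(glycinato)titanate(III)

Both ions are complex: the cation is named first with the plain metal name, the anion second with the -ate form; each ion's ligands are alphabetised independently.
The complex anion is given as 2−; its ligand charges sum to -5, so Ti = +3.
A 1:1 salt means the cation carries the equal and opposite charge, 2+.
Cation: ligand charges sum to -2; for the ion to be 2+, Pb = +4.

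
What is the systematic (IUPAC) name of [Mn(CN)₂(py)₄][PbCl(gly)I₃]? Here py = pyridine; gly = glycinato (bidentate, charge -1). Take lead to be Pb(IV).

Both ions are complex: the cation is named first with the plain metal name, the anion second with the -ate form; each ion's ligands are alphabetised independently.
Pb is given as +4; the anion's ligand charges sum to -5, so the complex anion is 1−.
A 1:1 salt means the cation carries the equal and opposite charge, 1+.
Cation: ligand charges sum to -2; for the ion to be 1+, Mn = +3.

dicyanotetrakis(pyridine)manganese(III) chloro(glycinato)triiodoplumbate(IV)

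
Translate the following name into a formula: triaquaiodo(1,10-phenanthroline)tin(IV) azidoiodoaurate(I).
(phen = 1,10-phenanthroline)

[Sn(H2O)3I(phen)][AuI(N3)]3

Cation [Sn…]: ligand charges -1, Sn(IV) ⇒ ion charge 3+.
Anion [Au…]: ligand charges -2, Au(I) ⇒ ion charge 1−.
One 3+ cation requires 3 of the 1− anion.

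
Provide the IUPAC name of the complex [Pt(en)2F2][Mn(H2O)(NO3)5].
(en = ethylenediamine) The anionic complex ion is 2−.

bis(ethylenediamine)difluoroplatinum(IV) aquapentanitratomanganate(III)

Both ions are complex: the cation is named first with the plain metal name, the anion second with the -ate form; each ion's ligands are alphabetised independently.
The complex anion is given as 2−; its ligand charges sum to -5, so Mn = +3.
A 1:1 salt means the cation carries the equal and opposite charge, 2+.
Cation: ligand charges sum to -2; for the ion to be 2+, Pt = +4.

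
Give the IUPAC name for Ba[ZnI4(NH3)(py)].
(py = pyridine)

The 1 barium counter-ion carries a total charge of +2, so each complex ion is 2−.
Ligand charges: 1×ammine (neutral), 4×iodo (-1 each), 1×pyridine (neutral); total -4. So Zn + (-4) = 2−, giving Zn = +2.
Ligands are named alphabetically: ammine before iodo before pyridine.
The complex ion is anionic, so zinc takes the -ate form zincate(II).

barium amminetetraiodo(pyridine)zincate(II)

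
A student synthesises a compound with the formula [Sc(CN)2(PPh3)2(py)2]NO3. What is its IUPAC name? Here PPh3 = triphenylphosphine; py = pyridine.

The 1 nitrate counter-ion carries a total charge of -1, so each complex ion is 1+.
Ligand charges: 2×cyano (-1 each), 2×triphenylphosphine (neutral), 2×pyridine (neutral); total -2. So Sc + (-2) = 1+, giving Sc = +3.
Ligands are named alphabetically: cyano before pyridine before triphenylphosphine.

dicyanobis(pyridine)bis(triphenylphosphine)scandium(III) nitrate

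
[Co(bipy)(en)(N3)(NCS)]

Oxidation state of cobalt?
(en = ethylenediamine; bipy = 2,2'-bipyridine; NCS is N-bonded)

No counter-ion: the bracketed complex is neutral.
Ligand charges: 1×en neutral; 1×bipy neutral; 1×N3 = -1; 1×NCS = -1; sum -2.
Co + (-2) = 0 ⇒ Co is +2.

+2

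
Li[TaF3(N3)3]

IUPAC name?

lithium triazidotrifluorotantalate(V)

The 1 lithium counter-ion carries a total charge of +1, so each complex ion is 1−.
Ligand charges: 3×fluoro (-1 each), 3×azido (-1 each); total -6. So Ta + (-6) = 1−, giving Ta = +5.
The complex ion is anionic, so tantalum takes the -ate form tantalate(V).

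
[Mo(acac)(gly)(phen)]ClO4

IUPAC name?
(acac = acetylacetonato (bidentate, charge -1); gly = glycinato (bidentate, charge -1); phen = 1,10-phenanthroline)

The 1 perchlorate counter-ion carries a total charge of -1, so each complex ion is 1+.
Ligand charges: 1×acetylacetonato (-1 each), 1×glycinato (-1 each), 1×1,10-phenanthroline (neutral); total -2. So Mo + (-2) = 1+, giving Mo = +3.
Ligands are named alphabetically: acetylacetonato before glycinato before phenanthroline.

(acetylacetonato)(glycinato)(1,10-phenanthroline)molybdenum(III) perchlorate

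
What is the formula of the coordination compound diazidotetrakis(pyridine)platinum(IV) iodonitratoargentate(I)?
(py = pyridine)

Cation [Pt…]: ligand charges -2, Pt(IV) ⇒ ion charge 2+.
Anion [Ag…]: ligand charges -2, Ag(I) ⇒ ion charge 1−.
One 2+ cation requires 2 of the 1− anion.

[Pt(N3)2(py)4][AgI(NO3)]2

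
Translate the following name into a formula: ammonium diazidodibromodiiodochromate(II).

(NH4)4[CrBr2I2(N3)2]

Ligands: 2 azido (N3, -1), 2 iodo (I, -1), 2 bromo (Br, -1). Ligand charge sum = -6.
Charge balance with ammonium (+1) requires 1 complex ion per 4 ammonium.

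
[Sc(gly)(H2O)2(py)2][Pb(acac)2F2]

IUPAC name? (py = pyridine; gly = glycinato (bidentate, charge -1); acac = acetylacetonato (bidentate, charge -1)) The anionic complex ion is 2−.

The complex anion is given as 2−; its ligand charges sum to -4, so Pb = +2.
A 1:1 salt means the cation carries the equal and opposite charge, 2+.
Cation: ligand charges sum to -1; for the ion to be 2+, Sc = +3.

diaqua(glycinato)bis(pyridine)scandium(III) bis(acetylacetonato)difluoroplumbate(II)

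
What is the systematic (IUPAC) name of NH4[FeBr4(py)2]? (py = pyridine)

The 1 ammonium counter-ion carries a total charge of +1, so each complex ion is 1−.
Ligand charges: 4×bromo (-1 each), 2×pyridine (neutral); total -4. So Fe + (-4) = 1−, giving Fe = +3.
The complex ion is anionic, so iron takes the -ate form ferrate(III).

ammonium tetrabromobis(pyridine)ferrate(III)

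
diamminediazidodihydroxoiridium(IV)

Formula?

[Ir(N3)2(NH3)2(OH)2]

Ligands: 2 azido (N3, -1), 2 hydroxo (OH, -1), 2 ammine (NH3, neutral). Ligand charge sum = -4.
With Ir in oxidation state +4, the complex ion is [Ir...].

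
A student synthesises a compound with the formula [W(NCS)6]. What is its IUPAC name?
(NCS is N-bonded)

hexaisothiocyanatotungsten(VI)

There is no counter-ion, so the complex is neutral overall.
Ligand charges: 6×isothiocyanato (-1 each); total -6. So W + (-6) = 0, giving W = +6.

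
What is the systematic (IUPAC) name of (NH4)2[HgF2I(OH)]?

ammonium difluorohydroxoiodomercurate(II)

The 2 ammonium counter-ions carry a total charge of +2, so each complex ion is 2−.
Ligand charges: 1×hydroxo (-1 each), 2×fluoro (-1 each), 1×iodo (-1 each); total -4. So Hg + (-4) = 2−, giving Hg = +2.
The complex ion is anionic, so mercury takes the -ate form mercurate(II).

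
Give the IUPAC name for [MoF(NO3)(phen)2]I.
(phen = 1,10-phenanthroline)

fluoronitratobis(1,10-phenanthroline)molybdenum(III) iodide

The 1 iodide counter-ion carries a total charge of -1, so each complex ion is 1+.
Ligand charges: 1×nitrato (-1 each), 2×1,10-phenanthroline (neutral), 1×fluoro (-1 each); total -2. So Mo + (-2) = 1+, giving Mo = +3.
Ligands are named alphabetically: fluoro before nitrato before phenanthroline.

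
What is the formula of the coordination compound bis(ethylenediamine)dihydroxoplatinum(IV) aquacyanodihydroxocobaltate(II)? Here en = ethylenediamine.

[Pt(en)2(OH)2][Co(CN)(H2O)(OH)2]2

Cation [Pt…]: ligand charges -2, Pt(IV) ⇒ ion charge 2+.
Anion [Co…]: ligand charges -3, Co(II) ⇒ ion charge 1−.
One 2+ cation requires 2 of the 1− anion.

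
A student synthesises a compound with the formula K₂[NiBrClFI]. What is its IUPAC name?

The 2 potassium counter-ions carry a total charge of +2, so each complex ion is 2−.
Ligand charges: 1×chloro (-1 each), 1×bromo (-1 each), 1×fluoro (-1 each), 1×iodo (-1 each); total -4. So Ni + (-4) = 2−, giving Ni = +2.
The complex ion is anionic, so nickel takes the -ate form nickelate(II).

potassium bromochlorofluoroiodonickelate(II)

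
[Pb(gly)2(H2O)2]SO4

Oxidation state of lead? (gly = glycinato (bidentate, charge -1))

+4

1 sulfate outside the brackets (-2 each) → the complex ion is 2+.
Ligand charges: 2×gly = -2; 2×H2O neutral; sum -2.
Pb + (-2) = 2+ ⇒ Pb is +4.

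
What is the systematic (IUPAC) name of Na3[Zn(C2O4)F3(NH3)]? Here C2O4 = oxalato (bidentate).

sodium amminetrifluorooxalatozincate(II)

The 3 sodium counter-ions carry a total charge of +3, so each complex ion is 3−.
Ligand charges: 1×oxalato (-2 each), 3×fluoro (-1 each), 1×ammine (neutral); total -5. So Zn + (-5) = 3−, giving Zn = +2.
Ligands are named alphabetically: ammine before fluoro before oxalato.
The complex ion is anionic, so zinc takes the -ate form zincate(II).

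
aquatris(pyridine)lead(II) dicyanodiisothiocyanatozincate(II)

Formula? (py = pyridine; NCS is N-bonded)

[Pb(H2O)(py)3][Zn(CN)2(NCS)2]

Cation [Pb…]: ligand charges 0, Pb(II) ⇒ ion charge 2+.
Anion [Zn…]: ligand charges -4, Zn(II) ⇒ ion charge 2−.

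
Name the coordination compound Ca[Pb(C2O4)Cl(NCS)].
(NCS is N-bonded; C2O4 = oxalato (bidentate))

The 1 calcium counter-ion carries a total charge of +2, so each complex ion is 2−.
Ligand charges: 1×chloro (-1 each), 1×isothiocyanato (-1 each), 1×oxalato (-2 each); total -4. So Pb + (-4) = 2−, giving Pb = +2.
The complex ion is anionic, so lead takes the -ate form plumbate(II).

calcium chloroisothiocyanatooxalatoplumbate(II)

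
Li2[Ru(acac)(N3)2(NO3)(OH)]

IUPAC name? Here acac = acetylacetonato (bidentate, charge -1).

lithium (acetylacetonato)diazidohydroxonitratoruthenate(III)

The 2 lithium counter-ions carry a total charge of +2, so each complex ion is 2−.
Ligand charges: 2×azido (-1 each), 1×nitrato (-1 each), 1×hydroxo (-1 each), 1×acetylacetonato (-1 each); total -5. So Ru + (-5) = 2−, giving Ru = +3.
The complex ion is anionic, so ruthenium takes the -ate form ruthenate(III).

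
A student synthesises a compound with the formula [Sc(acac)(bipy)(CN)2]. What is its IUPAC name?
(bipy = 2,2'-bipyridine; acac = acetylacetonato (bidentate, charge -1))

(acetylacetonato)(2,2'-bipyridine)dicyanoscandium(III)

There is no counter-ion, so the complex is neutral overall.
Ligand charges: 1×2,2'-bipyridine (neutral), 2×cyano (-1 each), 1×acetylacetonato (-1 each); total -3. So Sc + (-3) = 0, giving Sc = +3.
Ligands are named alphabetically: acetylacetonato before bipyridine before cyano.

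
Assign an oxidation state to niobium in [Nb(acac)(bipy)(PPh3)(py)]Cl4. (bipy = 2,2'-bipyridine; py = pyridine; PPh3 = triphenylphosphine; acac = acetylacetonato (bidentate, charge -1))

+5

4 chloride outside the brackets (-1 each) → the complex ion is 4+.
Ligand charges: 1×bipy neutral; 1×py neutral; 1×PPh3 neutral; 1×acac = -1; sum -1.
Nb + (-1) = 4+ ⇒ Nb is +5.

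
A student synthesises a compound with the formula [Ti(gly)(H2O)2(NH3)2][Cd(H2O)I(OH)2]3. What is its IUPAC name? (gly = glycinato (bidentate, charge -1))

Both ions are complex: the cation is named first with the plain metal name, the anion second with the -ate form; each ion's ligands are alphabetised independently.
Cadmium is always +2 in its complexes; the anion's ligand charges sum to -3, so the complex anion is 1−.
With 3 anions per cation, the cation must be 3×1 = 3+.
Cation: ligand charges sum to -1; for the ion to be 3+, Ti = +4.

diamminediaqua(glycinato)titanium(IV) aquadihydroxoiodocadmate(II)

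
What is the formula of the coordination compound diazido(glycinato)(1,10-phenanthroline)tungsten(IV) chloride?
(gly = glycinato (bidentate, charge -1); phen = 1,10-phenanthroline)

Ligands: 2 azido (N3, -1), 1 glycinato (gly, -1), 1 1,10-phenanthroline (phen, neutral). Ligand charge sum = -3.
With W in oxidation state +4, the complex ion is [W...]^1+.
Charge balance with chloride (-1) requires 1 complex ion per 1 chloride.

[W(gly)(N3)2(phen)]Cl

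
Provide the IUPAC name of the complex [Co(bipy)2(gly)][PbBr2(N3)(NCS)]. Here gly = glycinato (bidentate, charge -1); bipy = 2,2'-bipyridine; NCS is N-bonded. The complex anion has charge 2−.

Both ions are complex: the cation is named first with the plain metal name, the anion second with the -ate form; each ion's ligands are alphabetised independently.
The complex anion is given as 2−; its ligand charges sum to -4, so Pb = +2.
A 1:1 salt means the cation carries the equal and opposite charge, 2+.
Cation: ligand charges sum to -1; for the ion to be 2+, Co = +3.

bis(2,2'-bipyridine)(glycinato)cobalt(III) azidodibromoisothiocyanatoplumbate(II)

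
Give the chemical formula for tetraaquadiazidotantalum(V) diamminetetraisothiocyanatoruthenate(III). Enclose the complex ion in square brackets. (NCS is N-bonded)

[Ta(H2O)4(N3)2][Ru(NCS)4(NH3)2]3

Cation [Ta…]: ligand charges -2, Ta(V) ⇒ ion charge 3+.
Anion [Ru…]: ligand charges -4, Ru(III) ⇒ ion charge 1−.
One 3+ cation requires 3 of the 1− anion.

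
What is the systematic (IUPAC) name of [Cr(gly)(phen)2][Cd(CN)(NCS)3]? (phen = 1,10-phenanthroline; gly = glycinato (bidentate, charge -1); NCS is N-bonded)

(glycinato)bis(1,10-phenanthroline)chromium(III) cyanotriisothiocyanatocadmate(II)

Both ions are complex: the cation is named first with the plain metal name, the anion second with the -ate form; each ion's ligands are alphabetised independently.
Cadmium is always +2 in its complexes; the anion's ligand charges sum to -4, so the complex anion is 2−.
A 1:1 salt means the cation carries the equal and opposite charge, 2+.
Cation: ligand charges sum to -1; for the ion to be 2+, Cr = +3.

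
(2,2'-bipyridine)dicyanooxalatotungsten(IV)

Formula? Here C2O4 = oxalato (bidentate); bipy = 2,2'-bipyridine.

[W(bipy)(C2O4)(CN)2]

Ligands: 2 cyano (CN, -1), 1 oxalato (C2O4, -2), 1 2,2'-bipyridine (bipy, neutral). Ligand charge sum = -4.
With W in oxidation state +4, the complex ion is [W...].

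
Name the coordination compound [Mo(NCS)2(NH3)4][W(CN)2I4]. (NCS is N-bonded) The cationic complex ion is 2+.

tetraamminediisothiocyanatomolybdenum(IV) dicyanotetraiodotungstate(IV)

The complex cation is given as 2+; its ligand charges sum to -2, so Mo = +4.
A 1:1 salt means the anion carries the equal and opposite charge, 2−.
Anion: ligand charges sum to -6; for the ion to be 2−, W = +4.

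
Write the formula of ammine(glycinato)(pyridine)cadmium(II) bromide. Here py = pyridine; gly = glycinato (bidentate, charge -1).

Ligands: 1 pyridine (py, neutral), 1 ammine (NH3, neutral), 1 glycinato (gly, -1). Ligand charge sum = -1.
Charge balance with bromide (-1) requires 1 complex ion per 1 bromide.

[Cd(gly)(NH3)(py)]Br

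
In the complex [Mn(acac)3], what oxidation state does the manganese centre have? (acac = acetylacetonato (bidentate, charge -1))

+3

No counter-ion: the bracketed complex is neutral.
Ligand charges: 3×acac = -3; sum -3.
Mn + (-3) = 0 ⇒ Mn is +3.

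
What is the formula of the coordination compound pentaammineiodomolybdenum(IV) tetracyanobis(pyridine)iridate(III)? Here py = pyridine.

Cation [Mo…]: ligand charges -1, Mo(IV) ⇒ ion charge 3+.
Anion [Ir…]: ligand charges -4, Ir(III) ⇒ ion charge 1−.

[MoI(NH3)5][Ir(CN)4(py)2]3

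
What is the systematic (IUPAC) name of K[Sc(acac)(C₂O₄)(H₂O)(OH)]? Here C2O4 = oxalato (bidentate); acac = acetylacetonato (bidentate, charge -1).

The 1 potassium counter-ion carries a total charge of +1, so each complex ion is 1−.
Ligand charges: 1×aqua (neutral), 1×hydroxo (-1 each), 1×oxalato (-2 each), 1×acetylacetonato (-1 each); total -4. So Sc + (-4) = 1−, giving Sc = +3.
Ligands are named alphabetically: acetylacetonato before aqua before hydroxo before oxalato.
The complex ion is anionic, so scandium takes the -ate form scandate(III).

potassium (acetylacetonato)aquahydroxooxalatoscandate(III)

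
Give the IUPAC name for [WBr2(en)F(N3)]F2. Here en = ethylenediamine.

azidodibromo(ethylenediamine)fluorotungsten(VI) fluoride

The 2 fluoride counter-ions carry a total charge of -2, so each complex ion is 2+.
Ligand charges: 2×bromo (-1 each), 1×ethylenediamine (neutral), 1×fluoro (-1 each), 1×azido (-1 each); total -4. So W + (-4) = 2+, giving W = +6.
Ligands are named alphabetically: azido before bromo before ethylenediamine before fluoro.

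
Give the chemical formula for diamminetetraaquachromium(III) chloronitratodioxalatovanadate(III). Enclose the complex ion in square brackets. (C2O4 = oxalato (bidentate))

[Cr(H2O)4(NH3)2][V(C2O4)2Cl(NO3)]

Cation [Cr…]: ligand charges 0, Cr(III) ⇒ ion charge 3+.
Anion [V…]: ligand charges -6, V(III) ⇒ ion charge 3−.
One 3+ cation balances one 3− anion.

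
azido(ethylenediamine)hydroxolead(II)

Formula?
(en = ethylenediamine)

[Pb(en)(N3)(OH)]

Ligands: 1 ethylenediamine (en, neutral), 1 azido (N3, -1), 1 hydroxo (OH, -1). Ligand charge sum = -2.
With Pb in oxidation state +2, the complex ion is [Pb...].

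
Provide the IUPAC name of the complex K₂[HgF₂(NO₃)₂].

The 2 potassium counter-ions carry a total charge of +2, so each complex ion is 2−.
Ligand charges: 2×fluoro (-1 each), 2×nitrato (-1 each); total -4. So Hg + (-4) = 2−, giving Hg = +2.
The complex ion is anionic, so mercury takes the -ate form mercurate(II).

potassium difluorodinitratomercurate(II)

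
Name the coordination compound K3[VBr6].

potassium hexabromovanadate(III)

The 3 potassium counter-ions carry a total charge of +3, so each complex ion is 3−.
Ligand charges: 6×bromo (-1 each); total -6. So V + (-6) = 3−, giving V = +3.
The complex ion is anionic, so vanadium takes the -ate form vanadate(III).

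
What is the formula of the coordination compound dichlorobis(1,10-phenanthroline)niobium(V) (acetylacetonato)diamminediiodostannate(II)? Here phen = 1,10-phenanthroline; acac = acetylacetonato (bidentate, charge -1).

Cation [Nb…]: ligand charges -2, Nb(V) ⇒ ion charge 3+.
Anion [Sn…]: ligand charges -3, Sn(II) ⇒ ion charge 1−.
One 3+ cation requires 3 of the 1− anion.

[NbCl2(phen)2][Sn(acac)I2(NH3)2]3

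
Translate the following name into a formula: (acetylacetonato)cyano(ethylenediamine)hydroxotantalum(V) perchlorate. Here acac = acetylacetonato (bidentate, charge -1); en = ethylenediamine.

[Ta(acac)(CN)(en)(OH)](ClO4)2

Ligands: 1 acetylacetonato (acac, -1), 1 hydroxo (OH, -1), 1 ethylenediamine (en, neutral), 1 cyano (CN, -1). Ligand charge sum = -3.
With Ta in oxidation state +5, the complex ion is [Ta...]^2+.
Charge balance with perchlorate (-1) requires 1 complex ion per 2 perchlorate.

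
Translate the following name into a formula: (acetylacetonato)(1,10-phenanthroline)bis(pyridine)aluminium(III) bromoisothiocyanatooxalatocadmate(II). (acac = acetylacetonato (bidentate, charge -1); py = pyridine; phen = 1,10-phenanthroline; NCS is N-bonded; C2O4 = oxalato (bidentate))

Cation [Al…]: ligand charges -1, Al(III) ⇒ ion charge 2+.
Anion [Cd…]: ligand charges -4, Cd(II) ⇒ ion charge 2−.
One 2+ cation balances one 2− anion.

[Al(acac)(phen)(py)2][CdBr(C2O4)(NCS)]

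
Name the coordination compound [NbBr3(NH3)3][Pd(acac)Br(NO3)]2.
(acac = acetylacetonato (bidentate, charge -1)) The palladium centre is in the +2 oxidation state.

triamminetribromoniobium(V) (acetylacetonato)bromonitratopalladate(II)

Both ions are complex: the cation is named first with the plain metal name, the anion second with the -ate form; each ion's ligands are alphabetised independently.
Pd is given as +2; the anion's ligand charges sum to -3, so the complex anion is 1−.
With 2 anions per cation, the cation must be 2×1 = 2+.
Cation: ligand charges sum to -3; for the ion to be 2+, Nb = +5.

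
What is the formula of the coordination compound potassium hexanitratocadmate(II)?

K4[Cd(NO3)6]

Ligands: 6 nitrato (NO3, -1). Ligand charge sum = -6.
With Cd in oxidation state +2, the complex ion is [Cd...]^4−.
Charge balance with potassium (+1) requires 1 complex ion per 4 potassium.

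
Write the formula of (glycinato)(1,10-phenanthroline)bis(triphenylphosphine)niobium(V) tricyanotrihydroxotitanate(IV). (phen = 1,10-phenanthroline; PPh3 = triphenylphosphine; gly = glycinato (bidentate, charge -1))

[Nb(gly)(phen)(PPh3)2][Ti(CN)3(OH)3]2

Cation [Nb…]: ligand charges -1, Nb(V) ⇒ ion charge 4+.
Anion [Ti…]: ligand charges -6, Ti(IV) ⇒ ion charge 2−.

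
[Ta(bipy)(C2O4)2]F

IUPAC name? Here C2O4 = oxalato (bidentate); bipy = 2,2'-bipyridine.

(2,2'-bipyridine)dioxalatotantalum(V) fluoride

The 1 fluoride counter-ion carries a total charge of -1, so each complex ion is 1+.
Ligand charges: 2×oxalato (-2 each), 1×2,2'-bipyridine (neutral); total -4. So Ta + (-4) = 1+, giving Ta = +5.
Ligands are named alphabetically: bipyridine before oxalato.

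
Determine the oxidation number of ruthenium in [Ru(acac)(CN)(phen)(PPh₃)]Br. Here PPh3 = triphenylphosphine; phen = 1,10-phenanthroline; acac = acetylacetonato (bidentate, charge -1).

1 bromide outside the brackets (-1 each) → the complex ion is 1+.
Ligand charges: 1×PPh3 neutral; 1×CN = -1; 1×phen neutral; 1×acac = -1; sum -2.
Ru + (-2) = 1+ ⇒ Ru is +3.

+3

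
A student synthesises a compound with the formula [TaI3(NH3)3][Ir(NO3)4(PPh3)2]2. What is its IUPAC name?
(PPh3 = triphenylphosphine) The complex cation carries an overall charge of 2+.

triamminetriiodotantalum(V) tetranitratobis(triphenylphosphine)iridate(III)

Both ions are complex: the cation is named first with the plain metal name, the anion second with the -ate form; each ion's ligands are alphabetised independently.
The complex cation is given as 2+; its ligand charges sum to -3, so Ta = +5.
With 2 anions per cation, each anion must be 2/2 = 1−.
Anion: ligand charges sum to -4; for the ion to be 1−, Ir = +3.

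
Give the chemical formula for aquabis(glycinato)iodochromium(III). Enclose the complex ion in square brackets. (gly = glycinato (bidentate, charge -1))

[Cr(gly)2(H2O)I]

Ligands: 2 glycinato (gly, -1), 1 iodo (I, -1), 1 aqua (H2O, neutral). Ligand charge sum = -3.
With Cr in oxidation state +3, the complex ion is [Cr...].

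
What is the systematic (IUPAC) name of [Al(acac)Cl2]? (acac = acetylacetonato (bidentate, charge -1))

There is no counter-ion, so the complex is neutral overall.
Ligand charges: 2×chloro (-1 each), 1×acetylacetonato (-1 each); total -3. So Al + (-3) = 0, giving Al = +3.
Ligands are named alphabetically: acetylacetonato before chloro.

(acetylacetonato)dichloroaluminium(III)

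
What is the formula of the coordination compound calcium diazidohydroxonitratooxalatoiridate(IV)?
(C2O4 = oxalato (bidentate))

Ca[Ir(C2O4)(N3)2(NO3)(OH)]

Ligands: 1 oxalato (C2O4, -2), 1 nitrato (NO3, -1), 2 azido (N3, -1), 1 hydroxo (OH, -1). Ligand charge sum = -6.
With Ir in oxidation state +4, the complex ion is [Ir...]^2−.
Charge balance with calcium (+2) requires 1 complex ion per 1 calcium.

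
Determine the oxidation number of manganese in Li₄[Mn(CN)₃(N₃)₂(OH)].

+2

4 lithium outside the brackets (+1 each) → the complex ion is 4−.
Ligand charges: 1×OH = -1; 3×CN = -3; 2×N3 = -2; sum -6.
Mn + (-6) = 4− ⇒ Mn is +2.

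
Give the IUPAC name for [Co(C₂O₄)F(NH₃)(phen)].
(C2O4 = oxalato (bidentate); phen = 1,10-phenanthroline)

amminefluorooxalato(1,10-phenanthroline)cobalt(III)

There is no counter-ion, so the complex is neutral overall.
Ligand charges: 1×fluoro (-1 each), 1×oxalato (-2 each), 1×1,10-phenanthroline (neutral), 1×ammine (neutral); total -3. So Co + (-3) = 0, giving Co = +3.
Ligands are named alphabetically: ammine before fluoro before oxalato before phenanthroline.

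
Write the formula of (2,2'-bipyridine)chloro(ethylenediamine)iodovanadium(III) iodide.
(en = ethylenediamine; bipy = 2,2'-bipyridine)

[V(bipy)Cl(en)I]I

Ligands: 1 iodo (I, -1), 1 ethylenediamine (en, neutral), 1 chloro (Cl, -1), 1 2,2'-bipyridine (bipy, neutral). Ligand charge sum = -2.
With V in oxidation state +3, the complex ion is [V...]^1+.
Charge balance with iodide (-1) requires 1 complex ion per 1 iodide.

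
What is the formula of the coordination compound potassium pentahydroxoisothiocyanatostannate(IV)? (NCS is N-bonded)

K2[Sn(NCS)(OH)5]

Ligands: 1 isothiocyanato (NCS, -1), 5 hydroxo (OH, -1). Ligand charge sum = -6.
Charge balance with potassium (+1) requires 1 complex ion per 2 potassium.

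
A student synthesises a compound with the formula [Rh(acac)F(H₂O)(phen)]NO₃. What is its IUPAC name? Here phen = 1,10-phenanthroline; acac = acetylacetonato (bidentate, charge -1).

The 1 nitrate counter-ion carries a total charge of -1, so each complex ion is 1+.
Ligand charges: 1×aqua (neutral), 1×fluoro (-1 each), 1×1,10-phenanthroline (neutral), 1×acetylacetonato (-1 each); total -2. So Rh + (-2) = 1+, giving Rh = +3.
Ligands are named alphabetically: acetylacetonato before aqua before fluoro before phenanthroline.

(acetylacetonato)aquafluoro(1,10-phenanthroline)rhodium(III) nitrate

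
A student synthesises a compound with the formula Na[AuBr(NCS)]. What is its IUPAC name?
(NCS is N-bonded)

sodium bromoisothiocyanatoaurate(I)

The 1 sodium counter-ion carries a total charge of +1, so each complex ion is 1−.
Ligand charges: 1×bromo (-1 each), 1×isothiocyanato (-1 each); total -2. So Au + (-2) = 1−, giving Au = +1.
Ligands are named alphabetically: bromo before isothiocyanato.
The complex ion is anionic, so gold takes the -ate form aurate(I).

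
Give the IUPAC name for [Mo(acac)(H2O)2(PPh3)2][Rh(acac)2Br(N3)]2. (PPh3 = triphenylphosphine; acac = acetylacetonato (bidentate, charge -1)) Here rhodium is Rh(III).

Rh is given as +3; the anion's ligand charges sum to -4, so the complex anion is 1−.
With 2 anions per cation, the cation must be 2×1 = 2+.
Cation: ligand charges sum to -1; for the ion to be 2+, Mo = +3.

(acetylacetonato)diaquabis(triphenylphosphine)molybdenum(III) bis(acetylacetonato)azidobromorhodate(III)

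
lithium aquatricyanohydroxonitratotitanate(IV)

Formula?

Li[Ti(CN)3(H2O)(NO3)(OH)]

Ligands: 1 aqua (H2O, neutral), 1 hydroxo (OH, -1), 1 nitrato (NO3, -1), 3 cyano (CN, -1). Ligand charge sum = -5.
Charge balance with lithium (+1) requires 1 complex ion per 1 lithium.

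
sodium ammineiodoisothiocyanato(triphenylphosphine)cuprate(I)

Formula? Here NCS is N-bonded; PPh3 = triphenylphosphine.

Ligands: 1 iodo (I, -1), 1 ammine (NH3, neutral), 1 isothiocyanato (NCS, -1), 1 triphenylphosphine (PPh3, neutral). Ligand charge sum = -2.
With Cu in oxidation state +1, the complex ion is [Cu...]^1−.
Charge balance with sodium (+1) requires 1 complex ion per 1 sodium.

Na[CuI(NCS)(NH3)(PPh3)]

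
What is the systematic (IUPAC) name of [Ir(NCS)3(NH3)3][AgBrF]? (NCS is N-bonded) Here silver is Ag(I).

triamminetriisothiocyanatoiridium(IV) bromofluoroargentate(I)

Both ions are complex: the cation is named first with the plain metal name, the anion second with the -ate form; each ion's ligands are alphabetised independently.
Ag is given as +1; the anion's ligand charges sum to -2, so the complex anion is 1−.
A 1:1 salt means the cation carries the equal and opposite charge, 1+.
Cation: ligand charges sum to -3; for the ion to be 1+, Ir = +4.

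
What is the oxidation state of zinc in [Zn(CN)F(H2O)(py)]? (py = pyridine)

No counter-ion: the bracketed complex is neutral.
Ligand charges: 1×CN = -1; 1×H2O neutral; 1×py neutral; 1×F = -1; sum -2.
Zn + (-2) = 0 ⇒ Zn is +2.

+2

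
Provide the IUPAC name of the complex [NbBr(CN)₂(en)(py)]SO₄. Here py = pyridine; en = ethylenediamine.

The 1 sulfate counter-ion carries a total charge of -2, so each complex ion is 2+.
Ligand charges: 1×pyridine (neutral), 1×ethylenediamine (neutral), 1×bromo (-1 each), 2×cyano (-1 each); total -3. So Nb + (-3) = 2+, giving Nb = +5.
Ligands are named alphabetically: bromo before cyano before ethylenediamine before pyridine.

bromodicyano(ethylenediamine)(pyridine)niobium(V) sulfate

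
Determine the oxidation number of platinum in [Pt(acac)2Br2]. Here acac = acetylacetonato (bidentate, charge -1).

+4

No counter-ion: the bracketed complex is neutral.
Ligand charges: 2×acac = -2; 2×Br = -2; sum -4.
Pt + (-4) = 0 ⇒ Pt is +4.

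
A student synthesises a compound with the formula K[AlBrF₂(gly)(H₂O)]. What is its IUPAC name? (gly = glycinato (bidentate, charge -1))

potassium aquabromodifluoro(glycinato)aluminate(III)

The 1 potassium counter-ion carries a total charge of +1, so each complex ion is 1−.
Ligand charges: 1×bromo (-1 each), 1×aqua (neutral), 2×fluoro (-1 each), 1×glycinato (-1 each); total -4. So Al + (-4) = 1−, giving Al = +3.
Ligands are named alphabetically: aqua before bromo before fluoro before glycinato.
The complex ion is anionic, so aluminium takes the -ate form aluminate(III).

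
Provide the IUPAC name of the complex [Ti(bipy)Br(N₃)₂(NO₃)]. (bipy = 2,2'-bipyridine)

diazido(2,2'-bipyridine)bromonitratotitanium(IV)

There is no counter-ion, so the complex is neutral overall.
Ligand charges: 1×bromo (-1 each), 1×2,2'-bipyridine (neutral), 2×azido (-1 each), 1×nitrato (-1 each); total -4. So Ti + (-4) = 0, giving Ti = +4.
Ligands are named alphabetically: azido before bipyridine before bromo before nitrato.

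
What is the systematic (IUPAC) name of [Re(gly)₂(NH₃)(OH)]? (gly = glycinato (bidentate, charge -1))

There is no counter-ion, so the complex is neutral overall.
Ligand charges: 1×ammine (neutral), 2×glycinato (-1 each), 1×hydroxo (-1 each); total -3. So Re + (-3) = 0, giving Re = +3.
Ligands are named alphabetically: ammine before glycinato before hydroxo.

amminebis(glycinato)hydroxorhenium(III)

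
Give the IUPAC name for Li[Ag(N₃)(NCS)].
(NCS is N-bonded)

The 1 lithium counter-ion carries a total charge of +1, so each complex ion is 1−.
Ligand charges: 1×azido (-1 each), 1×isothiocyanato (-1 each); total -2. So Ag + (-2) = 1−, giving Ag = +1.
Ligands are named alphabetically: azido before isothiocyanato.
The complex ion is anionic, so silver takes the -ate form argentate(I).

lithium azidoisothiocyanatoargentate(I)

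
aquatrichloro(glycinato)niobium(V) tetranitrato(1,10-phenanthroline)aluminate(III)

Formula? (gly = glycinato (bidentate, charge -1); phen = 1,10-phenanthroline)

[NbCl3(gly)(H2O)][Al(NO3)4(phen)]

Cation [Nb…]: ligand charges -4, Nb(V) ⇒ ion charge 1+.
Anion [Al…]: ligand charges -4, Al(III) ⇒ ion charge 1−.
One 1+ cation balances one 1− anion.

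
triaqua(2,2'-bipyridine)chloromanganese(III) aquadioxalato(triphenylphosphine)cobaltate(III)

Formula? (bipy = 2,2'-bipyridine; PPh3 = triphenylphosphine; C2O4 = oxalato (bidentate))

[Mn(bipy)Cl(H2O)3][Co(C2O4)2(H2O)(PPh3)]2

Cation [Mn…]: ligand charges -1, Mn(III) ⇒ ion charge 2+.
Anion [Co…]: ligand charges -4, Co(III) ⇒ ion charge 1−.
One 2+ cation requires 2 of the 1− anion.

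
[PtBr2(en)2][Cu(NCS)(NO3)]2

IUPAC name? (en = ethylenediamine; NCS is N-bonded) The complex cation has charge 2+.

dibromobis(ethylenediamine)platinum(IV) isothiocyanatonitratocuprate(I)

The complex cation is given as 2+; its ligand charges sum to -2, so Pt = +4.
With 2 anions per cation, each anion must be 2/2 = 1−.
Anion: ligand charges sum to -2; for the ion to be 1−, Cu = +1.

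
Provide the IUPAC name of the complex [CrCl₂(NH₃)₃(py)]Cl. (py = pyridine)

triamminedichloro(pyridine)chromium(III) chloride

The 1 chloride counter-ion carries a total charge of -1, so each complex ion is 1+.
Ligand charges: 2×chloro (-1 each), 1×pyridine (neutral), 3×ammine (neutral); total -2. So Cr + (-2) = 1+, giving Cr = +3.
Ligands are named alphabetically: ammine before chloro before pyridine.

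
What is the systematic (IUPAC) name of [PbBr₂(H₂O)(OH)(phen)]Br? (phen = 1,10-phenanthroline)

The 1 bromide counter-ion carries a total charge of -1, so each complex ion is 1+.
Ligand charges: 1×aqua (neutral), 1×hydroxo (-1 each), 2×bromo (-1 each), 1×1,10-phenanthroline (neutral); total -3. So Pb + (-3) = 1+, giving Pb = +4.
Ligands are named alphabetically: aqua before bromo before hydroxo before phenanthroline.

aquadibromohydroxo(1,10-phenanthroline)lead(IV) bromide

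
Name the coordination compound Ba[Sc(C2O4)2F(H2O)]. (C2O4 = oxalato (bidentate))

The 1 barium counter-ion carries a total charge of +2, so each complex ion is 2−.
Ligand charges: 1×fluoro (-1 each), 2×oxalato (-2 each), 1×aqua (neutral); total -5. So Sc + (-5) = 2−, giving Sc = +3.
Ligands are named alphabetically: aqua before fluoro before oxalato.
The complex ion is anionic, so scandium takes the -ate form scandate(III).

barium aquafluorodioxalatoscandate(III)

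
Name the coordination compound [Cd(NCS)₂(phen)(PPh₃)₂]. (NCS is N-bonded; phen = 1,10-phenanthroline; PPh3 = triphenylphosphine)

diisothiocyanato(1,10-phenanthroline)bis(triphenylphosphine)cadmium(II)

There is no counter-ion, so the complex is neutral overall.
Ligand charges: 2×isothiocyanato (-1 each), 1×1,10-phenanthroline (neutral), 2×triphenylphosphine (neutral); total -2. So Cd + (-2) = 0, giving Cd = +2.
Ligands are named alphabetically: isothiocyanato before phenanthroline before triphenylphosphine.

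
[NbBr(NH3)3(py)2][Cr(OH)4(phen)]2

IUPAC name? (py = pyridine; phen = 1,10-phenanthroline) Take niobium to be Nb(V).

Both ions are complex: the cation is named first with the plain metal name, the anion second with the -ate form; each ion's ligands are alphabetised independently.
Nb is given as +5; the cation's ligand charges sum to -1, so the complex cation is 4+.
With 2 anions per cation, each anion must be 4/2 = 2−.
Anion: ligand charges sum to -4; for the ion to be 2−, Cr = +2.

triamminebromobis(pyridine)niobium(V) tetrahydroxo(1,10-phenanthroline)chromate(II)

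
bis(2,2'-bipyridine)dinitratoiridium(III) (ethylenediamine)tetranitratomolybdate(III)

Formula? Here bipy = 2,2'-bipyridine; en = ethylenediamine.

[Ir(bipy)2(NO3)2][Mo(en)(NO3)4]

Cation [Ir…]: ligand charges -2, Ir(III) ⇒ ion charge 1+.
Anion [Mo…]: ligand charges -4, Mo(III) ⇒ ion charge 1−.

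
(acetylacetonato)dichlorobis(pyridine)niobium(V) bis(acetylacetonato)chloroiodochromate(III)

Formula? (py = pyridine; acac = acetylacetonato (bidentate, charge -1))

Cation [Nb…]: ligand charges -3, Nb(V) ⇒ ion charge 2+.
Anion [Cr…]: ligand charges -4, Cr(III) ⇒ ion charge 1−.

[Nb(acac)Cl2(py)2][Cr(acac)2ClI]2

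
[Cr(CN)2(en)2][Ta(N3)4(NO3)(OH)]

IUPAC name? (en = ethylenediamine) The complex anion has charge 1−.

dicyanobis(ethylenediamine)chromium(III) tetraazidohydroxonitratotantalate(V)

The complex anion is given as 1−; its ligand charges sum to -6, so Ta = +5.
A 1:1 salt means the cation carries the equal and opposite charge, 1+.
Cation: ligand charges sum to -2; for the ion to be 1+, Cr = +3.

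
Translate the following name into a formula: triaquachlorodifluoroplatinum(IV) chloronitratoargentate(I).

[PtClF2(H2O)3][AgCl(NO3)]

Cation [Pt…]: ligand charges -3, Pt(IV) ⇒ ion charge 1+.
Anion [Ag…]: ligand charges -2, Ag(I) ⇒ ion charge 1−.
One 1+ cation balances one 1− anion.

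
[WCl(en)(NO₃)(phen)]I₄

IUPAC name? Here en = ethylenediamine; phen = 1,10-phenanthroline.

chloro(ethylenediamine)nitrato(1,10-phenanthroline)tungsten(VI) iodide

The 4 iodide counter-ions carry a total charge of -4, so each complex ion is 4+.
Ligand charges: 1×nitrato (-1 each), 1×ethylenediamine (neutral), 1×chloro (-1 each), 1×1,10-phenanthroline (neutral); total -2. So W + (-2) = 4+, giving W = +6.
Ligands are named alphabetically: chloro before ethylenediamine before nitrato before phenanthroline.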